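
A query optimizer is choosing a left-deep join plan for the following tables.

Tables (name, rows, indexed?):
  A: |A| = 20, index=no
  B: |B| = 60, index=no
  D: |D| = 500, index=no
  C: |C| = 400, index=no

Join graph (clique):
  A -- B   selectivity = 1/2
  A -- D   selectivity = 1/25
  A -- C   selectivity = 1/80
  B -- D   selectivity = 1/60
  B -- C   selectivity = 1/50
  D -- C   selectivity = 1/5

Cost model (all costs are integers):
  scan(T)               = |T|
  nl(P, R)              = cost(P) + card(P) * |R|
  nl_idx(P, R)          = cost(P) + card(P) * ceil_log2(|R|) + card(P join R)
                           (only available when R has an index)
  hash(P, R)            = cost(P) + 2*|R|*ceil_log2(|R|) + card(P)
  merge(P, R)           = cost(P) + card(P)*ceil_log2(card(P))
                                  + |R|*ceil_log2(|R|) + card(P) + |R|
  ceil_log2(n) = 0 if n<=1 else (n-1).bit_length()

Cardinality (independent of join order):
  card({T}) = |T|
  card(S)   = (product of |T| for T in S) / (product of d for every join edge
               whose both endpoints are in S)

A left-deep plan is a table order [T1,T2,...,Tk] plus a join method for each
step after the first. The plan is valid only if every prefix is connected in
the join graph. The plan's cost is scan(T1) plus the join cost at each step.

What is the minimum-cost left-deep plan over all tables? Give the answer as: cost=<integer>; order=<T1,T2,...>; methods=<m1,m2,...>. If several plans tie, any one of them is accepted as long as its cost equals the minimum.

Selinger DP (subsets sized 1..n):
  {A}: scan cost=20, card=20
  {B}: scan cost=60, card=60
  {D}: scan cost=500, card=500
  {C}: scan cost=400, card=400
  {AB}: card=600; try (A,hash)→320, (B,merge)→560, (A,merge)→600, (B,hash)→760, (B,nl)→1220, (A,nl)→1260; best=320 via (A,hash)
  {AD}: card=400; try (A,hash)→1200, (D,merge)→5140, (A,merge)→5620, (D,hash)→9040, (D,nl)→10020, (A,nl)→10500; best=1200 via (A,hash)
  {AC}: card=100; try (A,hash)→1000, (C,merge)→4140, (A,merge)→4520, (C,hash)→7240, (C,nl)→8020, (A,nl)→8400; best=1000 via (A,hash)
  {BD}: card=500; try (B,hash)→1720, (D,merge)→5480, (B,merge)→5920, (D,hash)→9120, (D,nl)→30060, (B,nl)→30500; best=1720 via (B,hash)
  {BC}: card=480; try (B,hash)→1520, (C,merge)→4480, (B,merge)→4820, (C,hash)→7320, (C,nl)→24060, (B,nl)→24400; best=1520 via (B,hash)
  {CD}: card=40000; try (C,hash)→8200, (D,merge)→9400, (C,merge)→9500, (D,hash)→9800, (D,nl)→200400, (C,nl)→200500; best=8200 via (C,hash)
  {ABD}: card=200; try (B,hash)→2320, (A,hash)→2420, (B,merge)→5620, (A,merge)→6840, (D,hash)→9920, (A,nl)→11720 …(+3); best=2320 via (B,hash)
  {ABC}: card=60; try (B,hash)→1820, (A,hash)→2200, (B,merge)→2220, (A,merge)→6440, (B,nl)→7000, (C,hash)→8120 …(+3); best=1820 via (B,hash)
  {ACD}: card=400; try (D,merge)→6800, (C,hash)→8800, (C,merge)→9200, (D,hash)→10100, (A,hash)→48400, (D,nl)→51000 …(+3); best=6800 via (D,merge)
  {BCD}: card=800; try (C,hash)→9420, (C,merge)→10720, (D,hash)→11000, (D,merge)→11320, (B,hash)→48920, (C,nl)→201720 …(+3); best=9420 via (C,hash)
  {ABCD}: card=4; try (D,merge)→7240, (B,hash)→7920, (C,merge)→8120, (C,hash)→9720, (A,hash)→10420, (D,hash)→10880 …(+6); best=7240 via (D,merge)

cost=7240; order=C,A,B,D; methods=hash,hash,merge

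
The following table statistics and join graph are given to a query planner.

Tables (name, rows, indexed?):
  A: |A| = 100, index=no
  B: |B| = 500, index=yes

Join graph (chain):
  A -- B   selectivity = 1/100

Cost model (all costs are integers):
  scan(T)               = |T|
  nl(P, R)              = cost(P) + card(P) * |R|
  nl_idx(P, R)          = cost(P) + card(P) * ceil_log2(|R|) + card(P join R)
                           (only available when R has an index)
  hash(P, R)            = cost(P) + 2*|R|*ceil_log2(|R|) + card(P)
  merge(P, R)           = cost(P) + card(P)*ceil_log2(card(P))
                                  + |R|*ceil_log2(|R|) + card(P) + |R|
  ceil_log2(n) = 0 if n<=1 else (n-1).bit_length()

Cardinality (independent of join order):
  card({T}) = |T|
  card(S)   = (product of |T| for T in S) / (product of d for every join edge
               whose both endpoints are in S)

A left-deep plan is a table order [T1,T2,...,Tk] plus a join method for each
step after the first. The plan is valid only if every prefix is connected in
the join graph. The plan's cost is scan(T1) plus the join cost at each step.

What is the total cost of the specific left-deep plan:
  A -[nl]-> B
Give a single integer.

step 1: scan A: cost=100, card=100
step 2: join B via nl
    card(P join B) = 100*500/(100) = 500
    cost = 100 + 100*500 = 50100

50100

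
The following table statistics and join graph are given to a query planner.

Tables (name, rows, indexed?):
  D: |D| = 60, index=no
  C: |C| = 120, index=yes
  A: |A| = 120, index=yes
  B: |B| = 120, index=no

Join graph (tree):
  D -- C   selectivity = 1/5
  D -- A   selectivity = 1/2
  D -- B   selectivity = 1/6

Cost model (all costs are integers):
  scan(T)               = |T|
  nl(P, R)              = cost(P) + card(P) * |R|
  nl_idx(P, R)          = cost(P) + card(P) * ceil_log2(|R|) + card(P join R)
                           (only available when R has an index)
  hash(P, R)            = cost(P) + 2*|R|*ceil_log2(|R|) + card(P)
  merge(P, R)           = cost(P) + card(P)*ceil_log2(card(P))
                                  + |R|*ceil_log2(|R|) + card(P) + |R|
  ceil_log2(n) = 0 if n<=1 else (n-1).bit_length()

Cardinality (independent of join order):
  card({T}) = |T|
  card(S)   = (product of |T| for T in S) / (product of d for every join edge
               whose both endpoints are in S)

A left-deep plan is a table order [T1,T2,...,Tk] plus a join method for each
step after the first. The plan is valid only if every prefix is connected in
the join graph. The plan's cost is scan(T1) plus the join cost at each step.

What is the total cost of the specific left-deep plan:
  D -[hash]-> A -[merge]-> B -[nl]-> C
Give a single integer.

8689560

step 1: scan D: cost=60, card=60
step 2: join A via hash
    card(P join A) = 60*120/(2) = 3600
    cost = 60 + 2*120*7 + 60 = 1800
step 3: join B via merge
    card(P join B) = 3600*120/(6) = 72000
    cost = 1800 + 3600*12 + 120*7 + 3600 + 120 = 49560
step 4: join C via nl
    card(P join C) = 72000*120/(5) = 1728000
    cost = 49560 + 72000*120 = 8689560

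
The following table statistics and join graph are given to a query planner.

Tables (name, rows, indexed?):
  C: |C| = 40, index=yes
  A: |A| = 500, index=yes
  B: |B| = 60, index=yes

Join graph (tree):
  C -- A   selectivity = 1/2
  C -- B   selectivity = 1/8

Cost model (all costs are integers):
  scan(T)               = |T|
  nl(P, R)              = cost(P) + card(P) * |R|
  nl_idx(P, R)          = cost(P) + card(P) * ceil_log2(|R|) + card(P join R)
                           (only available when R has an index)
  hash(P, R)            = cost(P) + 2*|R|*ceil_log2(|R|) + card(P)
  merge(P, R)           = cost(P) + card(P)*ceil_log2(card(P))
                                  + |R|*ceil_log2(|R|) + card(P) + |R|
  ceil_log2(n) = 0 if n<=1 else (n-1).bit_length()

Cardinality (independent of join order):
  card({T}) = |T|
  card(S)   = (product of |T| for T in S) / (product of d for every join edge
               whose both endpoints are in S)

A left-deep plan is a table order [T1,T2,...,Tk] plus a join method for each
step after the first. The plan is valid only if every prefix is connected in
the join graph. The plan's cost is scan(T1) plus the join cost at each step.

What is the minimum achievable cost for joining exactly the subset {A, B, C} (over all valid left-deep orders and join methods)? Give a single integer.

8580

Selinger DP over subsets of {A,B,C}:
  {C}: scan cost=40, card=40
  {A}: scan cost=500, card=500
  {B}: scan cost=60, card=60
  {AC}: card=10000; try (C,hash)→1480, (A,merge)→5320, (C,merge)→5780, (A,hash)→9080, (A,nl_idx)→10400, (C,nl_idx)→13500 …(+2); best=1480 via (C,hash)
  {BC}: card=300; try (B,nl_idx)→580, (C,hash)→600, (C,nl_idx)→720, (B,merge)→740, (C,merge)→760, (B,hash)→800 …(+2); best=580 via (B,nl_idx)
  {ABC}: card=75000; try (A,merge)→8580, (A,hash)→9880, (B,hash)→12200, (A,nl_idx)→78280, (B,nl_idx)→136480, (A,nl)→150580 …(+2); best=8580 via (A,merge)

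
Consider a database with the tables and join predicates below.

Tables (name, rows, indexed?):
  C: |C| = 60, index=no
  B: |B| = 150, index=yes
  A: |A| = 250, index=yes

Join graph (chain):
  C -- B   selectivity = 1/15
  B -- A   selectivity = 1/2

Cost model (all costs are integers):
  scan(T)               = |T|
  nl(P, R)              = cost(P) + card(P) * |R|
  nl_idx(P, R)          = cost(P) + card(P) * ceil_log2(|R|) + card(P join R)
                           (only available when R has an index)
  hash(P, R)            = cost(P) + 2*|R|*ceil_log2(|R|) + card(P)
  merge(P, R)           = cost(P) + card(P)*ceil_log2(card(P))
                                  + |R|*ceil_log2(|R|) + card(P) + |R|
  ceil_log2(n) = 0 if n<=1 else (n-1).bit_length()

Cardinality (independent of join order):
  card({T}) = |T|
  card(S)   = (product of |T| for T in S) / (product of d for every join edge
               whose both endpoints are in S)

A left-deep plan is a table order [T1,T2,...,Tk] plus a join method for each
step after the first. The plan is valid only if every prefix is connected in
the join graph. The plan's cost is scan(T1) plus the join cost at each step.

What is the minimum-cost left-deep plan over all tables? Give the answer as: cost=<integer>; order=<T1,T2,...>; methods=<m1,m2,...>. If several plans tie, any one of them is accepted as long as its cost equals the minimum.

cost=5620; order=B,C,A; methods=hash,hash

Selinger DP (subsets sized 1..n):
  {C}: scan cost=60, card=60
  {B}: scan cost=150, card=150
  {A}: scan cost=250, card=250
  {BC}: card=600; try (C,hash)→1020, (B,nl_idx)→1140, (B,merge)→1830, (C,merge)→1920, (B,hash)→2520, (B,nl)→9060 …(+1); best=1020 via (C,hash)
  {AB}: card=18750; try (B,hash)→2900, (A,merge)→3750, (B,merge)→3850, (A,hash)→4300, (A,nl_idx)→20100, (B,nl_idx)→21000 …(+2); best=2900 via (B,hash)
  {ABC}: card=75000; try (A,hash)→5620, (A,merge)→9870, (C,hash)→22370, (A,nl_idx)→80820, (A,nl)→151020, (C,merge)→303320 …(+1); best=5620 via (A,hash)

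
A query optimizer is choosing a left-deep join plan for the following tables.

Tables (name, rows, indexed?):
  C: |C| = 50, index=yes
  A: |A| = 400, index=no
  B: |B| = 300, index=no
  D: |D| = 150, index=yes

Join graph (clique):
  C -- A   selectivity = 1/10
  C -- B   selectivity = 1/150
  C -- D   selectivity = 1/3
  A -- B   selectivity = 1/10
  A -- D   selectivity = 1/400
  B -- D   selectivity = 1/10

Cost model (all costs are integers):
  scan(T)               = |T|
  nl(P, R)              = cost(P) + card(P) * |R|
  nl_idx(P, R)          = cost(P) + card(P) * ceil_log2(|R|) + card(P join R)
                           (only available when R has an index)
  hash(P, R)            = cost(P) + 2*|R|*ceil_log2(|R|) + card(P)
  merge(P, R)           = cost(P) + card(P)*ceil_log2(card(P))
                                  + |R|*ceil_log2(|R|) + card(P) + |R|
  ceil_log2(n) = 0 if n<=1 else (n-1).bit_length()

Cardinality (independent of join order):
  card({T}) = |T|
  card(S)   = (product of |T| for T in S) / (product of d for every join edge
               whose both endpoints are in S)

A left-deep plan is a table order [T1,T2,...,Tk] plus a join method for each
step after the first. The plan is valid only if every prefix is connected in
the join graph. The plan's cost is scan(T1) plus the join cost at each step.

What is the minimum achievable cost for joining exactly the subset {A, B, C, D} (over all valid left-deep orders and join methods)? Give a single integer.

8600

Selinger DP over subsets of {A,B,C,D}:
  {C}: scan cost=50, card=50
  {A}: scan cost=400, card=400
  {B}: scan cost=300, card=300
  {D}: scan cost=150, card=150
  {AC}: card=2000; try (C,hash)→1400, (A,merge)→4400, (C,merge)→4750, (C,nl_idx)→4800, (A,hash)→7300, (A,nl)→20050 …(+1); best=1400 via (C,hash)
  {BC}: card=100; try (C,hash)→1200, (C,nl_idx)→2200, (B,merge)→3400, (C,merge)→3650, (B,hash)→5500, (B,nl)→15050 …(+1); best=1200 via (C,hash)
  {CD}: card=2500; try (C,hash)→900, (D,merge)→1750, (C,merge)→1850, (D,hash)→2500, (D,nl_idx)→2950, (C,nl_idx)→3550 …(+2); best=900 via (C,hash)
  {AB}: card=12000; try (B,hash)→6200, (A,merge)→7300, (B,merge)→7400, (A,hash)→7800, (A,nl)→120300, (B,nl)→120400; best=6200 via (B,hash)
  {AD}: card=150; try (D,hash)→3200, (D,nl_idx)→3750, (A,merge)→5500, (D,merge)→5750, (A,hash)→7500, (A,nl)→60150 …(+1); best=3200 via (D,hash)
  {BD}: card=4500; try (D,hash)→3000, (B,merge)→4500, (D,merge)→4650, (B,hash)→5700, (D,nl_idx)→7200, (B,nl)→45150 …(+1); best=3000 via (D,hash)
  {ABC}: card=400; try (A,merge)→6000, (A,hash)→8500, (B,hash)→8800, (C,hash)→18800, (B,merge)→28400, (A,nl)→41200 …(+4); best=6000 via (A,merge)
  {ACD}: card=250; try (C,hash)→3950, (C,nl_idx)→4350, (C,merge)→4900, (D,hash)→5800, (A,hash)→10600, (C,nl)→10700 …(+5); best=3950 via (C,hash)
  {BCD}: card=500; try (D,nl_idx)→2500, (D,merge)→3350, (D,hash)→3700, (C,hash)→8100, (B,hash)→8800, (D,nl)→16200 …(+5); best=2500 via (D,nl_idx)
  {ABD}: card=450; try (B,merge)→7550, (B,hash)→8750, (A,hash)→14700, (D,hash)→20600, (B,nl)→48200, (A,merge)→70000 …(+4); best=7550 via (B,merge)
  {ABCD}: card=5; try (C,hash)→8600, (D,hash)→8800, (B,merge)→9200, (D,nl_idx)→9205, (B,hash)→9600, (A,hash)→10200 …(+8); best=8600 via (C,hash)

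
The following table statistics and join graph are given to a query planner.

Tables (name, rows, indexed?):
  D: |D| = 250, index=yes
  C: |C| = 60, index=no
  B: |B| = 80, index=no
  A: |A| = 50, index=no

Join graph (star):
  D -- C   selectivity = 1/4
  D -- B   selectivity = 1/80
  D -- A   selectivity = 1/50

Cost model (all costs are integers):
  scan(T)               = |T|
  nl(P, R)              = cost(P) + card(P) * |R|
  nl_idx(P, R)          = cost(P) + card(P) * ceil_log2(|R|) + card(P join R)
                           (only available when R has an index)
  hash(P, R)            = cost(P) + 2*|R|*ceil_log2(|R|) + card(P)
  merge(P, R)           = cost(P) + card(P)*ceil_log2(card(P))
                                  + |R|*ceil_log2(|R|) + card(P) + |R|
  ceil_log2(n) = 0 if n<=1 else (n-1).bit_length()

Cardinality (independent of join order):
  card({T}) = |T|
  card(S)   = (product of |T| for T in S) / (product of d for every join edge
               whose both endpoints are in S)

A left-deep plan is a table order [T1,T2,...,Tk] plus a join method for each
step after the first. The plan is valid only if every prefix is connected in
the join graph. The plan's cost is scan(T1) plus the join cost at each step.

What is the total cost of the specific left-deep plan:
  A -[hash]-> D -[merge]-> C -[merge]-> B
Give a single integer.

56160

step 1: scan A: cost=50, card=50
step 2: join D via hash
    card(P join D) = 50*250/(50) = 250
    cost = 50 + 2*250*8 + 50 = 4100
step 3: join C via merge
    card(P join C) = 250*60/(4) = 3750
    cost = 4100 + 250*8 + 60*6 + 250 + 60 = 6770
step 4: join B via merge
    card(P join B) = 3750*80/(80) = 3750
    cost = 6770 + 3750*12 + 80*7 + 3750 + 80 = 56160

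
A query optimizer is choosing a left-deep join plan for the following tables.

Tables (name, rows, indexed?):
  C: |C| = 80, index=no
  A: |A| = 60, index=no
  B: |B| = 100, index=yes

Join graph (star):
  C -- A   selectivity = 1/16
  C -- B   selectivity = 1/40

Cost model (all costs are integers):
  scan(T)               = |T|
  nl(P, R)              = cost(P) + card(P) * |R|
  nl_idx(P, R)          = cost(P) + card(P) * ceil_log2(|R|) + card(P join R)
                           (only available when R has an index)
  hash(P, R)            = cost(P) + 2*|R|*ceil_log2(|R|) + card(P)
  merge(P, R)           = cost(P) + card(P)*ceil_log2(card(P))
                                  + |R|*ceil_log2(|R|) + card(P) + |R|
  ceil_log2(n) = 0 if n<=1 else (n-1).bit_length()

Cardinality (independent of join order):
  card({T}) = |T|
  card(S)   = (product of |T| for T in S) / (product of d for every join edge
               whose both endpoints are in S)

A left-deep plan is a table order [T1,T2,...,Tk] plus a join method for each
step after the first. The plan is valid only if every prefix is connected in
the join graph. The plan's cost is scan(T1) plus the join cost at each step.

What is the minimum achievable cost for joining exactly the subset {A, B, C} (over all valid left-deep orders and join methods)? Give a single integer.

Selinger DP over subsets of {A,B,C}:
  {C}: scan cost=80, card=80
  {A}: scan cost=60, card=60
  {B}: scan cost=100, card=100
  {AC}: card=300; try (A,hash)→880, (C,merge)→1120, (A,merge)→1140, (C,hash)→1240, (C,nl)→4860, (A,nl)→4880; best=880 via (A,hash)
  {BC}: card=200; try (B,nl_idx)→840, (C,hash)→1320, (B,merge)→1520, (C,merge)→1540, (B,hash)→1560, (B,nl)→8080 …(+1); best=840 via (B,nl_idx)
  {ABC}: card=750; try (A,hash)→1760, (B,hash)→2580, (A,merge)→3060, (B,nl_idx)→3730, (B,merge)→4680, (A,nl)→12840 …(+1); best=1760 via (A,hash)

1760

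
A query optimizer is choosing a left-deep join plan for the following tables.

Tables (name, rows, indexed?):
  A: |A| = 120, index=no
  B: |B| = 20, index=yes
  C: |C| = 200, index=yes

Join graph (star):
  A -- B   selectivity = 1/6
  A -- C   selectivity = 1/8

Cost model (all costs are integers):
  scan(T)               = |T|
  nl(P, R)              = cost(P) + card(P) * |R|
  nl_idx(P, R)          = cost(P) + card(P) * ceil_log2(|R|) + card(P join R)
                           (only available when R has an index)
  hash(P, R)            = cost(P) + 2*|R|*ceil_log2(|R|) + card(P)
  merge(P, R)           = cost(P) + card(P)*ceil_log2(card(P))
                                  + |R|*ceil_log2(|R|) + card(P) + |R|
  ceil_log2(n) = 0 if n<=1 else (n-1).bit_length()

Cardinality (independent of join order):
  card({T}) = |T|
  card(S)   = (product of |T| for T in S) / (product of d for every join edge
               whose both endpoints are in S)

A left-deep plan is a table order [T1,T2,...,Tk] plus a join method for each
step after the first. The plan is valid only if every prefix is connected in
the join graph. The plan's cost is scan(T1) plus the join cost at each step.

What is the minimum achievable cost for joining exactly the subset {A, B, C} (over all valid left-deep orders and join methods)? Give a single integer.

Selinger DP over subsets of {A,B,C}:
  {A}: scan cost=120, card=120
  {B}: scan cost=20, card=20
  {C}: scan cost=200, card=200
  {AB}: card=400; try (B,hash)→440, (A,merge)→1100, (B,nl_idx)→1120, (B,merge)→1200, (A,hash)→1720, (A,nl)→2420 …(+1); best=440 via (B,hash)
  {AC}: card=3000; try (A,hash)→2080, (C,merge)→2880, (A,merge)→2960, (C,hash)→3440, (C,nl_idx)→4080, (C,nl)→24120 …(+1); best=2080 via (A,hash)
  {ABC}: card=10000; try (C,hash)→4040, (B,hash)→5280, (C,merge)→6240, (C,nl_idx)→13640, (B,nl_idx)→27080, (B,merge)→41200 …(+2); best=4040 via (C,hash)

4040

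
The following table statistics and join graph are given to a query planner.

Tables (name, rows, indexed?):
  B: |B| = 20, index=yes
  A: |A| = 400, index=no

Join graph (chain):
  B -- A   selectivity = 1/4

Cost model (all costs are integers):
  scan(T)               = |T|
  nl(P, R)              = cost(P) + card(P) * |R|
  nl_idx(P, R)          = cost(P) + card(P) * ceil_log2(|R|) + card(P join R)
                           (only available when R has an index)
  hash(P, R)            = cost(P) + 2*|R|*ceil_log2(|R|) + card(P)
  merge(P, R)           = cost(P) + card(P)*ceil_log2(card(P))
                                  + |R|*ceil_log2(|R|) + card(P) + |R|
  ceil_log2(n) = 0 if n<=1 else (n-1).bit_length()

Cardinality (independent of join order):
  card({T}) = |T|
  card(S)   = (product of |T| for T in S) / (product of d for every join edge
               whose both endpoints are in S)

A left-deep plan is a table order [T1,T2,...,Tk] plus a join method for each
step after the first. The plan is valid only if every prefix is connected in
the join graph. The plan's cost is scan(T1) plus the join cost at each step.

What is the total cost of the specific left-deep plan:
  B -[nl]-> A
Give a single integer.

8020

step 1: scan B: cost=20, card=20
step 2: join A via nl
    card(P join A) = 20*400/(4) = 2000
    cost = 20 + 20*400 = 8020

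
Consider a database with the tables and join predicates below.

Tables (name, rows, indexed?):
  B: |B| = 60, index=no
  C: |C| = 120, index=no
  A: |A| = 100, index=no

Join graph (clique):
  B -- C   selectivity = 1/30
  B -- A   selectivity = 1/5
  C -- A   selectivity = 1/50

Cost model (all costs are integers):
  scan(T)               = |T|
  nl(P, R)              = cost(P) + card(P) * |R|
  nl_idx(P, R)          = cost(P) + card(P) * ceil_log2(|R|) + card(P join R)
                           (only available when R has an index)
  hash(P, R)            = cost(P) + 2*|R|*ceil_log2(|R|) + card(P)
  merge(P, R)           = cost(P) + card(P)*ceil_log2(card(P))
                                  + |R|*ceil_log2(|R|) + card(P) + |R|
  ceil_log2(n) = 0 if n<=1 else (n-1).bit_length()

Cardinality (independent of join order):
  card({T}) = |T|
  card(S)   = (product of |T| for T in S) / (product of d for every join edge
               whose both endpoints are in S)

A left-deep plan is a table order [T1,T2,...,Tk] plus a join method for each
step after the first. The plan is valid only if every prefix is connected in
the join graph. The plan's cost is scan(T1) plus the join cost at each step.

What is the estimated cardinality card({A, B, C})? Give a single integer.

Tables in S: A(100), B(60), C(120)
Edges inside S: B-C(d=30), B-A(d=5), C-A(d=50)
numerator = 100 * 60 * 120 = 720000
denominator = 30 * 5 * 50 = 7500
card(S) = 720000 / 7500 = 96

96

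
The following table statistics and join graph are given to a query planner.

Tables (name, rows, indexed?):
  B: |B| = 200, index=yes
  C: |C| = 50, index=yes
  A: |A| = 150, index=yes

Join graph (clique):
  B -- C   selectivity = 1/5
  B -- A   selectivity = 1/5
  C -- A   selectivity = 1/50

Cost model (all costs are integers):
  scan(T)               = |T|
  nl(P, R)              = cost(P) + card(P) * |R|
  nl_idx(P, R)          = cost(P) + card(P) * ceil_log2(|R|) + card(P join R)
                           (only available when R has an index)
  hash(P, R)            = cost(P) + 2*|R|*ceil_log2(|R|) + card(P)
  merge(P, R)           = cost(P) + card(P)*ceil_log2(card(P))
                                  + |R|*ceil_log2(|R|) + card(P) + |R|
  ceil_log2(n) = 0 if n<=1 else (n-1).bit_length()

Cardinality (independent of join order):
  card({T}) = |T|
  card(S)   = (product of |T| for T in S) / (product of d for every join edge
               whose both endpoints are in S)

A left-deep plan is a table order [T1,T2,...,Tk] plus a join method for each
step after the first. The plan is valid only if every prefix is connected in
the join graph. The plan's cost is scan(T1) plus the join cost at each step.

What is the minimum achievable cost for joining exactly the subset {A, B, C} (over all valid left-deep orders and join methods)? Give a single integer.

3000

Selinger DP over subsets of {A,B,C}:
  {B}: scan cost=200, card=200
  {C}: scan cost=50, card=50
  {A}: scan cost=150, card=150
  {BC}: card=2000; try (C,hash)→1000, (B,merge)→2200, (C,merge)→2350, (B,nl_idx)→2450, (B,hash)→3300, (C,nl_idx)→3400 …(+2); best=1000 via (C,hash)
  {AB}: card=6000; try (A,hash)→2800, (B,merge)→3300, (A,merge)→3350, (B,hash)→3500, (B,nl_idx)→7350, (A,nl_idx)→7800 …(+2); best=2800 via (A,hash)
  {AC}: card=150; try (A,nl_idx)→600, (C,hash)→900, (C,nl_idx)→1200, (A,merge)→1750, (C,merge)→1850, (A,hash)→2500 …(+2); best=600 via (A,nl_idx)
  {ABC}: card=1200; try (B,nl_idx)→3000, (B,merge)→3750, (B,hash)→3950, (A,hash)→5400, (C,hash)→9400, (A,nl_idx)→18200 …(+6); best=3000 via (B,nl_idx)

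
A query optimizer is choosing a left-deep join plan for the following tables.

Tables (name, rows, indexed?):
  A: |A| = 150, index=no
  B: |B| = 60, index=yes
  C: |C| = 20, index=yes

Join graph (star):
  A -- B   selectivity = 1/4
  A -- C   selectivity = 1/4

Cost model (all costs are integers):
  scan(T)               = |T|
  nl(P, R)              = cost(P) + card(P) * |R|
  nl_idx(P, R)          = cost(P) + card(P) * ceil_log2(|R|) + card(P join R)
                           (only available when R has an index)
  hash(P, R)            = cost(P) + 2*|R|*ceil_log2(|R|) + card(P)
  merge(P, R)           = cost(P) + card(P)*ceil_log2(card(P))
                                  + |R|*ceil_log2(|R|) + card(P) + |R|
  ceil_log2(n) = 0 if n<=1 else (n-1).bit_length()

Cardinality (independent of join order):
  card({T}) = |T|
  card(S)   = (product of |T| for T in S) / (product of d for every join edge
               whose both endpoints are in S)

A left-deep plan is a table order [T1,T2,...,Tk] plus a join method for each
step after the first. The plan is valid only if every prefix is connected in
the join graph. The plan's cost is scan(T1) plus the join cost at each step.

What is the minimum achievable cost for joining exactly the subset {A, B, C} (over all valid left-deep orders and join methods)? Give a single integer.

1970

Selinger DP over subsets of {A,B,C}:
  {A}: scan cost=150, card=150
  {B}: scan cost=60, card=60
  {C}: scan cost=20, card=20
  {AB}: card=2250; try (B,hash)→1020, (A,merge)→1830, (B,merge)→1920, (A,hash)→2520, (B,nl_idx)→3300, (A,nl)→9060 …(+1); best=1020 via (B,hash)
  {AC}: card=750; try (C,hash)→500, (A,merge)→1490, (C,merge)→1620, (C,nl_idx)→1650, (A,hash)→2440, (A,nl)→3020 …(+1); best=500 via (C,hash)
  {ABC}: card=11250; try (B,hash)→1970, (C,hash)→3470, (B,merge)→9170, (B,nl_idx)→16250, (C,nl_idx)→23520, (C,merge)→30390 …(+2); best=1970 via (B,hash)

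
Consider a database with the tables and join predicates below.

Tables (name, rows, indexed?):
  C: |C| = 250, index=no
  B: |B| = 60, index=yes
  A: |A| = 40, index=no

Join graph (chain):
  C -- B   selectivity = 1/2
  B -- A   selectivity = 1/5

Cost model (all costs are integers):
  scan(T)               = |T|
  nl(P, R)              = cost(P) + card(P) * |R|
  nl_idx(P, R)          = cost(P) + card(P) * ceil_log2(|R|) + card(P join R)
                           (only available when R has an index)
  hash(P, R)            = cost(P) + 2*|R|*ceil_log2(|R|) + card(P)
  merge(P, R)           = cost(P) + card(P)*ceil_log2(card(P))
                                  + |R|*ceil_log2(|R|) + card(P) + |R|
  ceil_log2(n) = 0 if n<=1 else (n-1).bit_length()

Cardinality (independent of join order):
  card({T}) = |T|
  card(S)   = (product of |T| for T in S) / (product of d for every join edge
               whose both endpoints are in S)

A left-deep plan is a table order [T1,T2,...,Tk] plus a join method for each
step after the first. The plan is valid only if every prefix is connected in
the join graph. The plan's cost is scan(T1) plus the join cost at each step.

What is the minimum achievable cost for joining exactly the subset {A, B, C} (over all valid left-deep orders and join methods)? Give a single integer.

5080

Selinger DP over subsets of {A,B,C}:
  {C}: scan cost=250, card=250
  {B}: scan cost=60, card=60
  {A}: scan cost=40, card=40
  {BC}: card=7500; try (B,hash)→1220, (C,merge)→2730, (B,merge)→2920, (C,hash)→4120, (B,nl_idx)→9250, (C,nl)→15060 …(+1); best=1220 via (B,hash)
  {AB}: card=480; try (A,hash)→600, (B,merge)→740, (B,nl_idx)→760, (A,merge)→760, (B,hash)→800, (B,nl)→2440 …(+1); best=600 via (A,hash)
  {ABC}: card=60000; try (C,hash)→5080, (C,merge)→7650, (A,hash)→9200, (A,merge)→106500, (C,nl)→120600, (A,nl)→301220; best=5080 via (C,hash)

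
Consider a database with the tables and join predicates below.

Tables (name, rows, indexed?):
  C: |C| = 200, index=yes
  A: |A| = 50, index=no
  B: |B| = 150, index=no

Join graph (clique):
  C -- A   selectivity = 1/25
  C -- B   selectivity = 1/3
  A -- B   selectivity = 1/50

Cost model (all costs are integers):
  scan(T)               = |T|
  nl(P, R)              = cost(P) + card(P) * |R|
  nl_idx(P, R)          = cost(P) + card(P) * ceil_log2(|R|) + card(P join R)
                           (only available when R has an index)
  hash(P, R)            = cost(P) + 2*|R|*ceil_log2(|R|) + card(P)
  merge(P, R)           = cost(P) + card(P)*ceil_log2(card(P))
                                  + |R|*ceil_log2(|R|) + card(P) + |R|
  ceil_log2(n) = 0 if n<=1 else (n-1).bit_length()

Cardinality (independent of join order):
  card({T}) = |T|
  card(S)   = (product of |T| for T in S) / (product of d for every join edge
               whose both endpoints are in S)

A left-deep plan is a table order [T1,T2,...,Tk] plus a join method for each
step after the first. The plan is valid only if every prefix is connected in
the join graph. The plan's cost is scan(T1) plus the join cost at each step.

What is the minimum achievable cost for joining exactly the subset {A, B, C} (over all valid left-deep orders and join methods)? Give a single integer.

Selinger DP over subsets of {A,B,C}:
  {C}: scan cost=200, card=200
  {A}: scan cost=50, card=50
  {B}: scan cost=150, card=150
  {AC}: card=400; try (C,nl_idx)→850, (A,hash)→1000, (C,merge)→2200, (A,merge)→2350, (C,hash)→3300, (C,nl)→10050 …(+1); best=850 via (C,nl_idx)
  {BC}: card=10000; try (B,hash)→2800, (C,merge)→3300, (B,merge)→3350, (C,hash)→3500, (C,nl_idx)→11350, (C,nl)→30150 …(+1); best=2800 via (B,hash)
  {AB}: card=150; try (A,hash)→900, (B,merge)→1750, (A,merge)→1850, (B,hash)→2500, (B,nl)→7550, (A,nl)→7650; best=900 via (A,hash)
  {ABC}: card=400; try (C,nl_idx)→2500, (B,hash)→3650, (C,merge)→4050, (C,hash)→4250, (B,merge)→6200, (A,hash)→13400 …(+4); best=2500 via (C,nl_idx)

2500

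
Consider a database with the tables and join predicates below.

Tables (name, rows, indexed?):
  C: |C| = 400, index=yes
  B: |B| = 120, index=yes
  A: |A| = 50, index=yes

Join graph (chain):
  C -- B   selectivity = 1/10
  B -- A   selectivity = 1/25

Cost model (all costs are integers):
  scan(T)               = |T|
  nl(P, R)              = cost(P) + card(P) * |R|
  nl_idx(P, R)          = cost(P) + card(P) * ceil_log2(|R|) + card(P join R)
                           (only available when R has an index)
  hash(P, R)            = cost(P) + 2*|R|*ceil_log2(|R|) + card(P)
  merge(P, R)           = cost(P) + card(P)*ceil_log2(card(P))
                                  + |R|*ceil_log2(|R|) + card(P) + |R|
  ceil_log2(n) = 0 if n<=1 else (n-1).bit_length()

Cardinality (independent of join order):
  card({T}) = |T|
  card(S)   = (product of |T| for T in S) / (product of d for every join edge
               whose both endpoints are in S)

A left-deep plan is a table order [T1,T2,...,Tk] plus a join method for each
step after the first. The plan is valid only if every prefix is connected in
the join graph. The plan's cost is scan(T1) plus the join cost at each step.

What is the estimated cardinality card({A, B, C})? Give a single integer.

Tables in S: A(50), B(120), C(400)
Edges inside S: C-B(d=10), B-A(d=25)
numerator = 50 * 120 * 400 = 2400000
denominator = 10 * 25 = 250
card(S) = 2400000 / 250 = 9600

9600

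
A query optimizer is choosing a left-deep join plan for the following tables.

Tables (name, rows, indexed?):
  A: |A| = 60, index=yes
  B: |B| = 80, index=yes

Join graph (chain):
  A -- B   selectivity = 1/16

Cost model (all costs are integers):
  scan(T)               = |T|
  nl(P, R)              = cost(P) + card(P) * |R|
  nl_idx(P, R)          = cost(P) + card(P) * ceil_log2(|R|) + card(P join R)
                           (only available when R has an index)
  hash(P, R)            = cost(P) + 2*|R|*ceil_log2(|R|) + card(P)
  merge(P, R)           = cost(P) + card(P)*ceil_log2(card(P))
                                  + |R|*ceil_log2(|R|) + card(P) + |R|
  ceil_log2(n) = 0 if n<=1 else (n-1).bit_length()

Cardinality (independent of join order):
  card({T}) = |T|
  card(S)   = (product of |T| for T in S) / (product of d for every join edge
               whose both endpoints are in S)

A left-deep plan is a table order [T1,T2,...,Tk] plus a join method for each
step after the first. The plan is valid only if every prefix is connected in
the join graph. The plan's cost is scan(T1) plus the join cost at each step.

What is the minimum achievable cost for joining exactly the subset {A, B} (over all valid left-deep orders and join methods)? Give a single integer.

Selinger DP over subsets of {A,B}:
  {A}: scan cost=60, card=60
  {B}: scan cost=80, card=80
  {AB}: card=300; try (B,nl_idx)→780, (A,nl_idx)→860, (A,hash)→880, (B,merge)→1120, (A,merge)→1140, (B,hash)→1240 …(+2); best=780 via (B,nl_idx)

780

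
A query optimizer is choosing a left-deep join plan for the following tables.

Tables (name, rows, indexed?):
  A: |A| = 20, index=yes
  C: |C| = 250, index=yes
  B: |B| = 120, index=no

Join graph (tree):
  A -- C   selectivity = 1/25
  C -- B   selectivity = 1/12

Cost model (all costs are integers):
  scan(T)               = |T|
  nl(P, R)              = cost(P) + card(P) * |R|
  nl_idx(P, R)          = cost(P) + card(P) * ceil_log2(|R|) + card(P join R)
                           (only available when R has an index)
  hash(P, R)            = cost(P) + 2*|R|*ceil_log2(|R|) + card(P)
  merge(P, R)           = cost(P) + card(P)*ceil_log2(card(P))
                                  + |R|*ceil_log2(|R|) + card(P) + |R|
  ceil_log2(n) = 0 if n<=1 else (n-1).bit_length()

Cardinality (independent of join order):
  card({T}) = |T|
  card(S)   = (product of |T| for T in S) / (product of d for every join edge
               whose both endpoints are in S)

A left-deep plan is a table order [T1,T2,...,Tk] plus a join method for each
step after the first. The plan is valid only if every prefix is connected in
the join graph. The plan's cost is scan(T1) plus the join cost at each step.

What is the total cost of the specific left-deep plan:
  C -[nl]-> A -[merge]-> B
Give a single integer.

step 1: scan C: cost=250, card=250
step 2: join A via nl
    card(P join A) = 250*20/(25) = 200
    cost = 250 + 250*20 = 5250
step 3: join B via merge
    card(P join B) = 200*120/(12) = 2000
    cost = 5250 + 200*8 + 120*7 + 200 + 120 = 8010

8010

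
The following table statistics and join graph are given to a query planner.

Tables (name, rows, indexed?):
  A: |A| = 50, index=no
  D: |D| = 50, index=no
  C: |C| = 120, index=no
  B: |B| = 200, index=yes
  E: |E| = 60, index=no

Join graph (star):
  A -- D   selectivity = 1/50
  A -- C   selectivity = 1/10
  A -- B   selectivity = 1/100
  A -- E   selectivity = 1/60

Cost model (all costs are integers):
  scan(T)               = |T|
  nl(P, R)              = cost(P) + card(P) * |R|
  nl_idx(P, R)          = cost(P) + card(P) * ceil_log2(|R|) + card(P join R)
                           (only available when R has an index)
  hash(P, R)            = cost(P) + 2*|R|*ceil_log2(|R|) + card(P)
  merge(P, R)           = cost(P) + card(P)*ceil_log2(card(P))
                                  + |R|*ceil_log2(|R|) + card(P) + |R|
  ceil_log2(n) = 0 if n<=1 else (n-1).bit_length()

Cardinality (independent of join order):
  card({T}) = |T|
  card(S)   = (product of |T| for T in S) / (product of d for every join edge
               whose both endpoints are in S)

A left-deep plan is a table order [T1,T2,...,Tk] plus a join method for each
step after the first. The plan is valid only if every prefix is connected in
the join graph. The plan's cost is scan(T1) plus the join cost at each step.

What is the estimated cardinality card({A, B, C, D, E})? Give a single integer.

1200

Tables in S: A(50), B(200), C(120), D(50), E(60)
Edges inside S: A-D(d=50), A-C(d=10), A-B(d=100), A-E(d=60)
numerator = 50 * 200 * 120 * 50 * 60 = 3600000000
denominator = 50 * 10 * 100 * 60 = 3000000
card(S) = 3600000000 / 3000000 = 1200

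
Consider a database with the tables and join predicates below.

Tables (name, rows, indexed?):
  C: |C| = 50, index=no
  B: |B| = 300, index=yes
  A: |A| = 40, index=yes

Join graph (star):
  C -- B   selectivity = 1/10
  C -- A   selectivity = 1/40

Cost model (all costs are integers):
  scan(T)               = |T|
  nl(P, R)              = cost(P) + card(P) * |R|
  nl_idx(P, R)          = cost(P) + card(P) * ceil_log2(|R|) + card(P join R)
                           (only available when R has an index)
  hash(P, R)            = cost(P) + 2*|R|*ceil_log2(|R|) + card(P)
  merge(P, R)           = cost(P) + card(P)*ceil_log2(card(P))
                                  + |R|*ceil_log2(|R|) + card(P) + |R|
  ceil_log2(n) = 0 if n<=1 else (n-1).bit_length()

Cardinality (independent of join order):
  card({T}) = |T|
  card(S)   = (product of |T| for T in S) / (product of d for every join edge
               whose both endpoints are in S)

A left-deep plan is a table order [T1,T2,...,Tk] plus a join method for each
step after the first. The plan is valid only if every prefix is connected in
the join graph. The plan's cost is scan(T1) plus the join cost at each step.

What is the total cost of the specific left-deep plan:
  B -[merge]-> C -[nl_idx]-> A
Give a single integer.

step 1: scan B: cost=300, card=300
step 2: join C via merge
    card(P join C) = 300*50/(10) = 1500
    cost = 300 + 300*9 + 50*6 + 300 + 50 = 3650
step 3: join A via nl_idx
    card(P join A) = 1500*40/(40) = 1500
    cost = 3650 + 1500*6 + 1500 = 14150

14150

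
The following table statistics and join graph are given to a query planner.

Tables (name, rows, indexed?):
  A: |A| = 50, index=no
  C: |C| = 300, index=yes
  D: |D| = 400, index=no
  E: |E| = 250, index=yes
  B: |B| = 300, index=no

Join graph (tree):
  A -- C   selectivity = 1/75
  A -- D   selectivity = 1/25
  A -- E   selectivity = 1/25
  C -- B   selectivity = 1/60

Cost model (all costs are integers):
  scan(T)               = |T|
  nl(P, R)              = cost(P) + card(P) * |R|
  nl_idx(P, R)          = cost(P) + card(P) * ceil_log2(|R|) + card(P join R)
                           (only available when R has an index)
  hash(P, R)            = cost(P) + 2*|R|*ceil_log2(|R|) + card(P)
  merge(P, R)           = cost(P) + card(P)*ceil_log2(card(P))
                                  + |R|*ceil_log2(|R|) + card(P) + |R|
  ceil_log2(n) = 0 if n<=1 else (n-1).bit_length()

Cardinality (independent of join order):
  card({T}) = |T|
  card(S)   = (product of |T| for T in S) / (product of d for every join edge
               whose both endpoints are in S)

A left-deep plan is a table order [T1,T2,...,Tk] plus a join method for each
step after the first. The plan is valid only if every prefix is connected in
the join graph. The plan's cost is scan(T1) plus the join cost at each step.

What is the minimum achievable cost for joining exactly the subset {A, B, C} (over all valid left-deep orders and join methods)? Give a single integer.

5500

Selinger DP over subsets of {A,B,C}:
  {A}: scan cost=50, card=50
  {C}: scan cost=300, card=300
  {B}: scan cost=300, card=300
  {AC}: card=200; try (C,nl_idx)→700, (A,hash)→1200, (C,merge)→3400, (A,merge)→3650, (C,hash)→5500, (C,nl)→15050 …(+1); best=700 via (C,nl_idx)
  {BC}: card=1500; try (C,nl_idx)→4500, (C,hash)→6000, (B,hash)→6000, (C,merge)→6300, (B,merge)→6300, (C,nl)→90300 …(+1); best=4500 via (C,nl_idx)
  {ABC}: card=1000; try (B,merge)→5500, (B,hash)→6300, (A,hash)→6600, (A,merge)→22850, (B,nl)→60700, (A,nl)→79500; best=5500 via (B,merge)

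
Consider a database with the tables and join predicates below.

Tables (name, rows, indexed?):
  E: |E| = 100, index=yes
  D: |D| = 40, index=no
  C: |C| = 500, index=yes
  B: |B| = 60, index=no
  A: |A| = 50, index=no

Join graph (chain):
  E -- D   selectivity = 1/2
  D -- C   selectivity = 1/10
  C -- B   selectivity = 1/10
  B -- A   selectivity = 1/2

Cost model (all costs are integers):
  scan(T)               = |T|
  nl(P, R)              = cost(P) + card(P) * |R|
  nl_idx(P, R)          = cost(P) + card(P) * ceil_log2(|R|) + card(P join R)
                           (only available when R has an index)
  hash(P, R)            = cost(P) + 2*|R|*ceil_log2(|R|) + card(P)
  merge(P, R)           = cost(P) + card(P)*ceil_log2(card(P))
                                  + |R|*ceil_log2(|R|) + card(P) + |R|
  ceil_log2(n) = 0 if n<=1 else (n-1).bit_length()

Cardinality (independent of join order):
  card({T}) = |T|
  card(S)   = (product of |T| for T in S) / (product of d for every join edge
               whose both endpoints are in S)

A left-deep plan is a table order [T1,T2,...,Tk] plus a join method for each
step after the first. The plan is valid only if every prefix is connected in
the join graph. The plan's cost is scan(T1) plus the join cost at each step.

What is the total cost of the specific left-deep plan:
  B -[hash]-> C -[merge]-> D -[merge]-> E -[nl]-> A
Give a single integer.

step 1: scan B: cost=60, card=60
step 2: join C via hash
    card(P join C) = 60*500/(10) = 3000
    cost = 60 + 2*500*9 + 60 = 9120
step 3: join D via merge
    card(P join D) = 3000*40/(10) = 12000
    cost = 9120 + 3000*12 + 40*6 + 3000 + 40 = 48400
step 4: join E via merge
    card(P join E) = 12000*100/(2) = 600000
    cost = 48400 + 12000*14 + 100*7 + 12000 + 100 = 229200
step 5: join A via nl
    card(P join A) = 600000*50/(2) = 15000000
    cost = 229200 + 600000*50 = 30229200

30229200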